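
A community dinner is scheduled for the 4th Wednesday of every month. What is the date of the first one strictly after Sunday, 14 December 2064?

24 December 2064

December 2064 starts on a Monday; its first Wednesday is the 3rd, so the 4th Wednesday is the 24th — 24 December 2064.
24 December 2064 is after 14 December 2064, so that is the next one.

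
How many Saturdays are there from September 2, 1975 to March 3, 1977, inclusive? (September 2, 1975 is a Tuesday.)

September 2, 1975 is a Tuesday; the first Saturday on or after it is September 6, 1975 (4 days later).
From September 6, 1975 to March 3, 1977: 116 + 366 + 62 = 544 days (rest of 1975, 1976, to March 3, 1977 in 1977).
544 ÷ 7 = 77 full weeks with remainder 5, so 77 more Saturdays after the first → 78.

78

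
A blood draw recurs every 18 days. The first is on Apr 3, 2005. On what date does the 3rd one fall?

The 3rd occurrence is 2 intervals after the first: 2 × 18 = 36 days after Apr 3, 2005.
Apr has 30 days — 27 days to the end of Apr leaves 9.
9 days into May → May 9, 2005.

May 9, 2005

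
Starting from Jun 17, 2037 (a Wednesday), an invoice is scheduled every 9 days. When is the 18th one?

Nov 17, 2037

The 18th occurrence is 17 intervals after the first: 17 × 9 = 153 days after Jun 17, 2037.
Jun has 30 days — 13 days to the end of Jun leaves 140.
Jul has 31 days (109 left).
Aug has 31 days (78 left).
Sep has 30 days (48 left).
Oct has 31 days (17 left).
17 days into Nov → Nov 17, 2037.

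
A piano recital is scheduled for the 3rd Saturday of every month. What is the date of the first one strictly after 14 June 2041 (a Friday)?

June 2041 starts on a Saturday; its first Saturday is the 1st, so the 3rd Saturday is the 15th — 15 June 2041.
15 June 2041 is after 14 June 2041, so that is the next one.

15 June 2041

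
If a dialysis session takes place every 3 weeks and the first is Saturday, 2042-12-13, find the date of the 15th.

The 15th occurrence is 14 intervals after the first: 14 × 21 = 294 days after 2042-12-13.
December has 31 days — 18 days to the end of December leaves 276.
January has 31 days (245 left).
February has 28 days (217 left).
March has 31 days (186 left).
April has 30 days (156 left).
May has 31 days (125 left).
June has 30 days (95 left).
July has 31 days (64 left).
August has 31 days (33 left).
September has 30 days (3 left).
3 days into October → 2043-10-03.

2043-10-03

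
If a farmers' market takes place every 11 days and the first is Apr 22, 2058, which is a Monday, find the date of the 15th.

The 15th occurrence is 14 intervals after the first: 14 × 11 = 154 days after Apr 22, 2058.
Apr has 30 days — 8 days to the end of Apr leaves 146.
May has 31 days (115 left).
Jun has 30 days (85 left).
Jul has 31 days (54 left).
Aug has 31 days (23 left).
23 days into Sep → Sep 23, 2058.

Sep 23, 2058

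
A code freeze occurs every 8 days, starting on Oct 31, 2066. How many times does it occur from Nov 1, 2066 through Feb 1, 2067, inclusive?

Occurrences land 8·i days after Oct 31, 2066 for i = 0, 1, 2, …
Nov 1, 2066 is 1 day after the start; 1 ÷ 8 = 0 remainder 1; since the remainder is 1, round up to i = 1. First occurrence in the window: #2 on Nov 8, 2066 (1×8 = 8 days in).
Feb 1, 2067 is 93 days after the start; 93 ÷ 8 = 11 remainder 5. Last occurrence in the window: #12 on Jan 27, 2067.
Occurrences #2 through #12: 11 in total.

11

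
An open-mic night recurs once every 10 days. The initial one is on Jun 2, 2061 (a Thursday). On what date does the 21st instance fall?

Dec 19, 2061

The 21st occurrence is 20 intervals after the first: 20 × 10 = 200 days after Jun 2, 2061.
Jun has 30 days — 28 days to the end of Jun leaves 172.
Jul has 31 days (141 left).
Aug has 31 days (110 left).
Sep has 30 days (80 left).
Oct has 31 days (49 left).
Nov has 30 days (19 left).
19 days into Dec → Dec 19, 2061.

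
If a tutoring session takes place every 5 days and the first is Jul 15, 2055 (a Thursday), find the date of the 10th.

Aug 29, 2055

The 10th occurrence is 9 intervals after the first: 9 × 5 = 45 days after Jul 15, 2055.
Jul has 31 days — 16 days to the end of Jul leaves 29.
29 days into Aug → Aug 29, 2055.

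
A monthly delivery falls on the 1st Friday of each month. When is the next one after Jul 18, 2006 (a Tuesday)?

Aug 4, 2006

Jul 2006 starts on a Saturday, so its 1st Friday is Jul 7, 2006 (6 days in).
That is not after Jul 18, 2006, so look at Aug 2006.
Aug 2006 starts on a Tuesday, so its 1st Friday is Aug 4, 2006 (3 days in).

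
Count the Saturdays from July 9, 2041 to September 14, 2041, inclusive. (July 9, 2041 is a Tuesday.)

July 9, 2041 is a Tuesday; the first Saturday on or after it is July 13, 2041 (4 days later).
From July 13, 2041 to September 14, 2041: 18 + 31 + 14 = 63 days (rest of July, August, September).
63 ÷ 7 = 9 full weeks with remainder 0, so 9 more Saturdays after the first → 10.

10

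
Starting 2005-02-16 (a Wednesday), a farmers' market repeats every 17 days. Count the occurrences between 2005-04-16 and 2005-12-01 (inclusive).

Occurrences land 17·i days after 2005-02-16 for i = 0, 1, 2, …
2005-04-16 is 59 days after the start; 59 ÷ 17 = 3 remainder 8; since the remainder is 8, round up to i = 4. First occurrence in the window: #5 on 2005-04-25 (4×17 = 68 days in).
2005-12-01 is 288 days after the start; 288 ÷ 17 = 16 remainder 16. Last occurrence in the window: #17 on 2005-11-15.
Occurrences #5 through #17: 13 in total.

13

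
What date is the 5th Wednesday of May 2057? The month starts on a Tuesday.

May 30, 2057

May 2057 begins on a Tuesday, so the first Wednesday is May 2 (1 day later).
The 5th Wednesday is 4 weeks later: 2 + 28 = 30.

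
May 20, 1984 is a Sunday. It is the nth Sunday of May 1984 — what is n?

Day 20 falls in week ⌈20/7⌉ of the month.
Days 1–7 hold the 1st Sunday, 8–14 the 2nd, 15–21 the 3rd, 22–28 the 4th, 29–31 the 5th.
20 is in the range for the 3rd.

3rd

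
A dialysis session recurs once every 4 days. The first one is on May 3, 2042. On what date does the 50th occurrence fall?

Nov 15, 2042

The 50th occurrence is 49 intervals after the first: 49 × 4 = 196 days after May 3, 2042.
May has 31 days — 28 days to the end of May leaves 168.
Jun has 30 days (138 left).
Jul has 31 days (107 left).
Aug has 31 days (76 left).
Sep has 30 days (46 left).
Oct has 31 days (15 left).
15 days into Nov → Nov 15, 2042.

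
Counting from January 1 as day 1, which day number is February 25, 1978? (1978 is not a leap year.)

Days in months before February: 31 = 31.
Plus 25 days into February → day 56.

56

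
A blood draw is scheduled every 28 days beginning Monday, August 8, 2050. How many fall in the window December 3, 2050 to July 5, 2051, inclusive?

7

Occurrences land 28·i days after August 8, 2050 for i = 0, 1, 2, …
December 3, 2050 is 117 days after the start; 117 ÷ 28 = 4 remainder 5; since the remainder is 5, round up to i = 5. First occurrence in the window: #6 on December 26, 2050 (5×28 = 140 days in).
July 5, 2051 is 331 days after the start; 331 ÷ 28 = 11 remainder 23. Last occurrence in the window: #12 on June 12, 2051.
Occurrences #6 through #12: 7 in total.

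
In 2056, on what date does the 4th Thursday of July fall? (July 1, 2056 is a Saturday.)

July 2056 begins on a Saturday, so the first Thursday is July 6 (5 days later).
The 4th Thursday is 3 weeks later: 6 + 21 = 27.

2056-07-27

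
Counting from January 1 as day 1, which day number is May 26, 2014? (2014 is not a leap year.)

146

Days in months before May: 31 + 28 + 31 + 30 = 120.
Plus 26 days into May → day 146.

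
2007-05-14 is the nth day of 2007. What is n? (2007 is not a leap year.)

Days in months before May: 31 + 28 + 31 + 30 = 120.
Plus 14 days into May → day 134.

134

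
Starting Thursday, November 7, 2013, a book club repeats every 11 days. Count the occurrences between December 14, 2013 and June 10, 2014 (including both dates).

16

Occurrences land 11·i days after November 7, 2013 for i = 0, 1, 2, …
December 14, 2013 is 37 days after the start; 37 ÷ 11 = 3 remainder 4; since the remainder is 4, round up to i = 4. First occurrence in the window: #5 on December 21, 2013 (4×11 = 44 days in).
June 10, 2014 is 215 days after the start; 215 ÷ 11 = 19 remainder 6. Last occurrence in the window: #20 on June 4, 2014.
Occurrences #5 through #20: 16 in total.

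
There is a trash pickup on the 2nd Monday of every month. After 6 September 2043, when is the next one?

14 September 2043

September 2043 starts on a Tuesday; its first Monday is the 7th, so the 2nd Monday is the 14th — 14 September 2043.
14 September 2043 is after 6 September 2043, so that is the next one.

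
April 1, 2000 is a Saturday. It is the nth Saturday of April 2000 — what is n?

1st

Day 1 falls in week ⌈1/7⌉ of the month.
Days 1–7 hold the 1st Saturday, 8–14 the 2nd, 15–21 the 3rd, 22–28 the 4th, 29–31 the 5th.
1 is in the range for the 1st.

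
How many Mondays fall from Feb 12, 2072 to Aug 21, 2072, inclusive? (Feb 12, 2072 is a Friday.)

Feb 12, 2072 is a Friday; the first Monday on or after it is Feb 15, 2072 (3 days later).
From Feb 15, 2072 to Aug 21, 2072: 14 + 31 + 30 + 31 + 30 + 31 + 21 = 188 days (rest of Feb, Mar, Apr, May, Jun, Jul, Aug).
188 ÷ 7 = 26 full weeks with remainder 6, so 26 more Mondays after the first → 27.

27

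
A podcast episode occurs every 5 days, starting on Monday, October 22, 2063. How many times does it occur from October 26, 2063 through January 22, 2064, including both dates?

Occurrences land 5·i days after October 22, 2063 for i = 0, 1, 2, …
October 26, 2063 is 4 days after the start; 4 ÷ 5 = 0 remainder 4; since the remainder is 4, round up to i = 1. First occurrence in the window: #2 on October 27, 2063 (1×5 = 5 days in).
January 22, 2064 is 92 days after the start; 92 ÷ 5 = 18 remainder 2. Last occurrence in the window: #19 on January 20, 2064.
Occurrences #2 through #19: 18 in total.

18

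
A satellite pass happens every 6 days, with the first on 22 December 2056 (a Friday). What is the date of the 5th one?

15 January 2057

The 5th occurrence is 4 intervals after the first: 4 × 6 = 24 days after 22 December 2056.
December has 31 days — 9 days to the end of December leaves 15.
15 days into January → 15 January 2057.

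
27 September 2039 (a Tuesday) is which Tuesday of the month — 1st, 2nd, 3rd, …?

4th

Day 27 falls in week ⌈27/7⌉ of the month.
Days 1–7 hold the 1st Tuesday, 8–14 the 2nd, 15–21 the 3rd, 22–28 the 4th, 29–31 the 5th.
27 is in the range for the 4th.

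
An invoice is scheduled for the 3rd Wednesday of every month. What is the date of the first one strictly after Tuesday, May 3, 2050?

May 2050 starts on a Sunday; its first Wednesday is the 4th, so the 3rd Wednesday is the 18th — May 18, 2050.
May 18, 2050 is after May 3, 2050, so that is the next one.

May 18, 2050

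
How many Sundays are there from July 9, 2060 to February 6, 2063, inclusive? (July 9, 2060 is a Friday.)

135

July 9, 2060 is a Friday; the first Sunday on or after it is July 11, 2060 (2 days later).
From July 11, 2060 to February 6, 2063: 173 + 365 + 365 + 37 = 940 days (rest of 2060, 2061, 2062, to February 6, 2063 in 2063).
940 ÷ 7 = 134 full weeks with remainder 2, so 134 more Sundays after the first → 135.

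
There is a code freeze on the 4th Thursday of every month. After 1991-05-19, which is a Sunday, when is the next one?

May 1991 starts on a Wednesday; its first Thursday is the 2nd, so the 4th Thursday is the 23rd — 1991-05-23.
1991-05-23 is after 1991-05-19, so that is the next one.

1991-05-23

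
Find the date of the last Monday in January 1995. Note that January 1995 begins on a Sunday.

30 January 1995

January 1995 begins on a Sunday, so the first Monday is January 2 (1 day later).
January 1995 has 31 days. Adding weeks: 2, 9, 16, 23, 30 — the last one ≤ 31 is the 30th.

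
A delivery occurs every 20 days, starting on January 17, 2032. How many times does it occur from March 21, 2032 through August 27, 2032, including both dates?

8

Occurrences land 20·i days after January 17, 2032 for i = 0, 1, 2, …
March 21, 2032 is 64 days after the start; 64 ÷ 20 = 3 remainder 4; since the remainder is 4, round up to i = 4. First occurrence in the window: #5 on April 6, 2032 (4×20 = 80 days in).
August 27, 2032 is 223 days after the start; 223 ÷ 20 = 11 remainder 3. Last occurrence in the window: #12 on August 24, 2032.
Occurrences #5 through #12: 8 in total.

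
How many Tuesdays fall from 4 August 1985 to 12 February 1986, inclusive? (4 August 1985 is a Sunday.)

28

4 August 1985 is a Sunday; the first Tuesday on or after it is 6 August 1985 (2 days later).
From 6 August 1985 to 12 February 1986: 25 + 30 + 31 + 30 + 31 + 31 + 12 = 190 days (rest of August, September, October, November, December, January, February).
190 ÷ 7 = 27 full weeks with remainder 1, so 27 more Tuesdays after the first → 28.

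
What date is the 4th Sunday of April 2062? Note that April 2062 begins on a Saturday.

April 23, 2062

April 2062 begins on a Saturday, so the first Sunday is April 2 (1 day later).
The 4th Sunday is 3 weeks later: 2 + 21 = 23.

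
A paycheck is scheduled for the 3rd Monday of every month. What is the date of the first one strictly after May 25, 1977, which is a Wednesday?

May 1977 starts on a Sunday; its first Monday is the 2nd, so the 3rd Monday is the 16th — May 16, 1977.
That is not after May 25, 1977, so look at Jun 1977.
Jun 1977 starts on a Wednesday; its first Monday is the 6th, so the 3rd Monday is the 20th — Jun 20, 1977.

Jun 20, 1977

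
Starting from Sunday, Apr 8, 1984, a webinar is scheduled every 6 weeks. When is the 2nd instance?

May 20, 1984

The 2nd occurrence is 1 interval after the first: 1 × 42 = 42 days after Apr 8, 1984.
Apr has 30 days — 22 days to the end of Apr leaves 20.
20 days into May → May 20, 1984.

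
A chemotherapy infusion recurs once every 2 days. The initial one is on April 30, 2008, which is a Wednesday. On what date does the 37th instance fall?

July 11, 2008

The 37th occurrence is 36 intervals after the first: 36 × 2 = 72 days after April 30, 2008.
April has 30 days — 0 days to the end of April leaves 72.
May has 31 days (41 left).
June has 30 days (11 left).
11 days into July → July 11, 2008.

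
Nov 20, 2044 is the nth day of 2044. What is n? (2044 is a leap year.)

325

Days in months before Nov: 31 + 29 + 31 + 30 + 31 + 30 + 31 + 31 + 30 + 31 = 305.
Plus 20 days into Nov → day 325.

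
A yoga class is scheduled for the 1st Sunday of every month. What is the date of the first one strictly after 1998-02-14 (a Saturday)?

1998-03-01

February 1998 starts on a Sunday, so its 1st Sunday is 1998-02-01.
That is not after 1998-02-14, so look at March 1998.
March 1998 starts on a Sunday, so its 1st Sunday is 1998-03-01.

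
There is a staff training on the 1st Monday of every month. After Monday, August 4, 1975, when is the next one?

August 1975 starts on a Friday, so its 1st Monday is August 4, 1975 (3 days in).
That is not after August 4, 1975, so look at September 1975.
September 1975 starts on a Monday, so its 1st Monday is September 1, 1975.

September 1, 1975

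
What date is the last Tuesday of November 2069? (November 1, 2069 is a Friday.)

2069-11-26

November 2069 begins on a Friday, so the first Tuesday is November 5 (4 days later).
November 2069 has 30 days. Adding weeks: 5, 12, 19, 26 — the last one ≤ 30 is the 26th.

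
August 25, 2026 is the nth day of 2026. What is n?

237

Days in months before August: 31 + 28 + 31 + 30 + 31 + 30 + 31 = 212.
Plus 25 days into August → day 237.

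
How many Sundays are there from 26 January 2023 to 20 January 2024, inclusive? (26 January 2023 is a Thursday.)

51

26 January 2023 is a Thursday; the first Sunday on or after it is 29 January 2023 (3 days later).
From 29 January 2023 to 20 January 2024: 336 + 20 = 356 days (rest of 2023, to 20 January 2024 in 2024).
356 ÷ 7 = 50 full weeks with remainder 6, so 50 more Sundays after the first → 51.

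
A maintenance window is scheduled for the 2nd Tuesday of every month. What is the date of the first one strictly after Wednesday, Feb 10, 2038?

Feb 2038 starts on a Monday; its first Tuesday is the 2nd, so the 2nd Tuesday is the 9th — Feb 9, 2038.
That is not after Feb 10, 2038, so look at Mar 2038.
Mar 2038 starts on a Monday; its first Tuesday is the 2nd, so the 2nd Tuesday is the 9th — Mar 9, 2038.

Mar 9, 2038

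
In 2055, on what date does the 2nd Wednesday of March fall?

2055-03-10

The first Wednesday of March 2055 is March 3.
The 2nd Wednesday is 1 weeks later: 3 + 7 = 10.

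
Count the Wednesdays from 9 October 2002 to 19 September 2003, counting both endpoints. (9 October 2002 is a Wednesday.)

9 October 2002 is a Wednesday; the first Wednesday on or after it is 9 October 2002.
From 9 October 2002 to 19 September 2003: 83 + 262 = 345 days (rest of 2002, to 19 September 2003 in 2003).
345 ÷ 7 = 49 full weeks with remainder 2, so 49 more Wednesdays after the first → 50.

50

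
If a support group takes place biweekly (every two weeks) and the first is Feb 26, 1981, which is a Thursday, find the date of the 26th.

The 26th occurrence is 25 intervals after the first: 25 × 14 = 350 days after Feb 26, 1981.
Feb has 28 days — 2 days to the end of Feb leaves 348.
Mar has 31 days (317 left).
Apr has 30 days (287 left).
May has 31 days (256 left).
Jun has 30 days (226 left).
Jul has 31 days (195 left).
Aug has 31 days (164 left).
Sep has 30 days (134 left).
Oct has 31 days (103 left).
Nov has 30 days (73 left).
Dec has 31 days (42 left).
Jan has 31 days (11 left).
11 days into Feb → Feb 11, 1982.

Feb 11, 1982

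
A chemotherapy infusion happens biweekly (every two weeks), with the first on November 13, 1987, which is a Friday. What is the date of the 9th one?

The 9th occurrence is 8 intervals after the first: 8 × 14 = 112 days after November 13, 1987.
November has 30 days — 17 days to the end of November leaves 95.
December has 31 days (64 left).
January has 31 days (33 left).
February has 29 days (4 left).
4 days into March → March 4, 1988.

March 4, 1988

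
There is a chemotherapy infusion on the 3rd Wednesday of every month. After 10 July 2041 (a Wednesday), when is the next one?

July 2041 starts on a Monday; its first Wednesday is the 3rd, so the 3rd Wednesday is the 17th — 17 July 2041.
17 July 2041 is after 10 July 2041, so that is the next one.

17 July 2041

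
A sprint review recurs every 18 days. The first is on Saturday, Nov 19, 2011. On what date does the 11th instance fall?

The 11th occurrence is 10 intervals after the first: 10 × 18 = 180 days after Nov 19, 2011.
Nov has 30 days — 11 days to the end of Nov leaves 169.
Dec has 31 days (138 left).
Jan has 31 days (107 left).
Feb has 29 days (78 left).
Mar has 31 days (47 left).
Apr has 30 days (17 left).
17 days into May → May 17, 2012.

May 17, 2012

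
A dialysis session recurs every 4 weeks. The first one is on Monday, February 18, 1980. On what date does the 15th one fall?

March 16, 1981

The 15th occurrence is 14 intervals after the first: 14 × 28 = 392 days after February 18, 1980.
February has 29 days — 11 days to the end of February leaves 381.
March has 31 days (350 left).
April has 30 days (320 left).
May has 31 days (289 left).
June has 30 days (259 left).
July has 31 days (228 left).
August has 31 days (197 left).
September has 30 days (167 left).
October has 31 days (136 left).
November has 30 days (106 left).
December has 31 days (75 left).
January has 31 days (44 left).
February has 28 days (16 left).
16 days into March → March 16, 1981.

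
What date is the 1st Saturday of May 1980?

The first Saturday of May 1980 is May 3.

3 May 1980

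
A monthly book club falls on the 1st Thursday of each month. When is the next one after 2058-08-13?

2058-09-05

August 2058 starts on a Thursday, so its 1st Thursday is 2058-08-01.
That is not after 2058-08-13, so look at September 2058.
September 2058 starts on a Sunday, so its 1st Thursday is 2058-09-05 (4 days in).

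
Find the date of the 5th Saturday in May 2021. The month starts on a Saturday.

May 2021 begins on a Saturday, so the first Saturday is May 1.
The 5th Saturday is 4 weeks later: 1 + 28 = 29.

May 29, 2021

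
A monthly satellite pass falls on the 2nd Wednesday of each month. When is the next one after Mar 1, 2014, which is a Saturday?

Mar 12, 2014

Mar 2014 starts on a Saturday; its first Wednesday is the 5th, so the 2nd Wednesday is the 12th — Mar 12, 2014.
Mar 12, 2014 is after Mar 1, 2014, so that is the next one.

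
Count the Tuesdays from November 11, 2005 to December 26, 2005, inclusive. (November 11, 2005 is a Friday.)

6

November 11, 2005 is a Friday; the first Tuesday on or after it is November 15, 2005 (4 days later).
From November 15, 2005 to December 26, 2005: 15 + 26 = 41 days (rest of November, December).
41 ÷ 7 = 5 full weeks with remainder 6, so 5 more Tuesdays after the first → 6.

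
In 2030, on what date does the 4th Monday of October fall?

The first Monday of October 2030 is October 7.
The 4th Monday is 3 weeks later: 7 + 21 = 28.

28 October 2030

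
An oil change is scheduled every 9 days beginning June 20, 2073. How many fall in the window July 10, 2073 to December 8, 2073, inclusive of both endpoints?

17

Occurrences land 9·i days after June 20, 2073 for i = 0, 1, 2, …
July 10, 2073 is 20 days after the start; 20 ÷ 9 = 2 remainder 2; since the remainder is 2, round up to i = 3. First occurrence in the window: #4 on July 17, 2073 (3×9 = 27 days in).
December 8, 2073 is 171 days after the start; 171 ÷ 9 = 19 remainder 0. Last occurrence in the window: #20 on December 8, 2073.
Occurrences #4 through #20: 17 in total.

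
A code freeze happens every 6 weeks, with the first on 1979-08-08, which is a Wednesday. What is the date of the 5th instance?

The 5th occurrence is 4 intervals after the first: 4 × 42 = 168 days after 1979-08-08.
August has 31 days — 23 days to the end of August leaves 145.
September has 30 days (115 left).
October has 31 days (84 left).
November has 30 days (54 left).
December has 31 days (23 left).
23 days into January → 1980-01-23.

1980-01-23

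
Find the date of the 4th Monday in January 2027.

January 25, 2027

The first Monday of January 2027 is January 4.
The 4th Monday is 3 weeks later: 4 + 21 = 25.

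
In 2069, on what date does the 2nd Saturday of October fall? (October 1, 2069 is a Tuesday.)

October 2069 begins on a Tuesday, so the first Saturday is October 5 (4 days later).
The 2nd Saturday is 1 weeks later: 5 + 7 = 12.

12 October 2069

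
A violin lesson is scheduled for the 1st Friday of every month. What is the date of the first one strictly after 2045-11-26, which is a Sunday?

November 2045 starts on a Wednesday, so its 1st Friday is 2045-11-03 (2 days in).
That is not after 2045-11-26, so look at December 2045.
December 2045 starts on a Friday, so its 1st Friday is 2045-12-01.

2045-12-01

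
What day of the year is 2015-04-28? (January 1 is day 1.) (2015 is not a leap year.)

118

Days in months before April: 31 + 28 + 31 = 90.
Plus 28 days into April → day 118.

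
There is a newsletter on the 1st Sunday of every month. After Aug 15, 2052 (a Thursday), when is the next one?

Aug 2052 starts on a Thursday, so its 1st Sunday is Aug 4, 2052 (3 days in).
That is not after Aug 15, 2052, so look at Sep 2052.
Sep 2052 starts on a Sunday, so its 1st Sunday is Sep 1, 2052.

Sep 1, 2052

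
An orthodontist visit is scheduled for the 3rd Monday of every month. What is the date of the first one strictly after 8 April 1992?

20 April 1992

April 1992 starts on a Wednesday; its first Monday is the 6th, so the 3rd Monday is the 20th — 20 April 1992.
20 April 1992 is after 8 April 1992, so that is the next one.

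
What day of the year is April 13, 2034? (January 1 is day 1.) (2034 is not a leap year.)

103

Days in months before April: 31 + 28 + 31 = 90.
Plus 13 days into April → day 103.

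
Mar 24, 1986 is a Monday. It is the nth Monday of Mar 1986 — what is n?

4th

Day 24 falls in week ⌈24/7⌉ of the month.
Days 1–7 hold the 1st Monday, 8–14 the 2nd, 15–21 the 3rd, 22–28 the 4th, 29–31 the 5th.
24 is in the range for the 4th.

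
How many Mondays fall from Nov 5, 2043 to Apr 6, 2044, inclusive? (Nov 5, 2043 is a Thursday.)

22

Nov 5, 2043 is a Thursday; the first Monday on or after it is Nov 9, 2043 (4 days later).
From Nov 9, 2043 to Apr 6, 2044: 21 + 31 + 31 + 29 + 31 + 6 = 149 days (rest of Nov, Dec, Jan, Feb, Mar, Apr).
149 ÷ 7 = 21 full weeks with remainder 2, so 21 more Mondays after the first → 22.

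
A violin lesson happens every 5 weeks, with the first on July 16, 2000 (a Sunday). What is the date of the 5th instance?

December 3, 2000

The 5th occurrence is 4 intervals after the first: 4 × 35 = 140 days after July 16, 2000.
July has 31 days — 15 days to the end of July leaves 125.
August has 31 days (94 left).
September has 30 days (64 left).
October has 31 days (33 left).
November has 30 days (3 left).
3 days into December → December 3, 2000.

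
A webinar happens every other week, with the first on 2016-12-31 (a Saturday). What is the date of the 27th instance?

2017-12-30

The 27th occurrence is 26 intervals after the first: 26 × 14 = 364 days after 2016-12-31.
December has 31 days — 0 days to the end of December leaves 364.
January has 31 days (333 left).
February has 28 days (305 left).
March has 31 days (274 left).
April has 30 days (244 left).
May has 31 days (213 left).
June has 30 days (183 left).
July has 31 days (152 left).
August has 31 days (121 left).
September has 30 days (91 left).
October has 31 days (60 left).
November has 30 days (30 left).
30 days into December → 2017-12-30.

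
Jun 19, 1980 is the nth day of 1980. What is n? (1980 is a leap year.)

171

Days in months before Jun: 31 + 29 + 31 + 30 + 31 = 152.
Plus 19 days into Jun → day 171.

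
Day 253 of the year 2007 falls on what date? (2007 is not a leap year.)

Jan has 31 days (253 − 31 = 222 remain).
Feb has 28 days (222 − 28 = 194 remain).
Mar has 31 days (194 − 31 = 163 remain).
Apr has 30 days (163 − 30 = 133 remain).
May has 31 days (133 − 31 = 102 remain).
Jun has 30 days (102 − 30 = 72 remain).
Jul has 31 days (72 − 31 = 41 remain).
Aug has 31 days (41 − 31 = 10 remain).
10 into Sep → Sep 10.

Sep 10, 2007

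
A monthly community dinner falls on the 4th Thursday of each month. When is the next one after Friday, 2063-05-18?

May 2063 starts on a Tuesday; its first Thursday is the 3rd, so the 4th Thursday is the 24th — 2063-05-24.
2063-05-24 is after 2063-05-18, so that is the next one.

2063-05-24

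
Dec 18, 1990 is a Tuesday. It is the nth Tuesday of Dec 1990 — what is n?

3rd

Day 18 falls in week ⌈18/7⌉ of the month.
Days 1–7 hold the 1st Tuesday, 8–14 the 2nd, 15–21 the 3rd, 22–28 the 4th, 29–31 the 5th.
18 is in the range for the 3rd.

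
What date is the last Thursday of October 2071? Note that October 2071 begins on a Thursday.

October 2071 begins on a Thursday, so the first Thursday is October 1.
October 2071 has 31 days. Adding weeks: 1, 8, 15, 22, 29 — the last one ≤ 31 is the 29th.

29 October 2071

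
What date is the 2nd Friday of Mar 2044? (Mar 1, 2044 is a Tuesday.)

Mar 2044 begins on a Tuesday, so the first Friday is Mar 4 (3 days later).
The 2nd Friday is 1 weeks later: 4 + 7 = 11.

Mar 11, 2044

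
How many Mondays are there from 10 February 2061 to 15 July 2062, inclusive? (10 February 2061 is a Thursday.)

74

10 February 2061 is a Thursday; the first Monday on or after it is 14 February 2061 (4 days later).
From 14 February 2061 to 15 July 2062: 320 + 196 = 516 days (rest of 2061, to 15 July 2062 in 2062).
516 ÷ 7 = 73 full weeks with remainder 5, so 73 more Mondays after the first → 74.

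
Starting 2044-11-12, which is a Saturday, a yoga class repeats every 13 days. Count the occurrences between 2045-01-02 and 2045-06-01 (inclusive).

12

Occurrences land 13·i days after 2044-11-12 for i = 0, 1, 2, …
2045-01-02 is 51 days after the start; 51 ÷ 13 = 3 remainder 12; since the remainder is 12, round up to i = 4. First occurrence in the window: #5 on 2045-01-03 (4×13 = 52 days in).
2045-06-01 is 201 days after the start; 201 ÷ 13 = 15 remainder 6. Last occurrence in the window: #16 on 2045-05-26.
Occurrences #5 through #16: 12 in total.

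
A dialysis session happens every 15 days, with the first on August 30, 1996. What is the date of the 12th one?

February 11, 1997

The 12th occurrence is 11 intervals after the first: 11 × 15 = 165 days after August 30, 1996.
August has 31 days — 1 day to the end of August leaves 164.
September has 30 days (134 left).
October has 31 days (103 left).
November has 30 days (73 left).
December has 31 days (42 left).
January has 31 days (11 left).
11 days into February → February 11, 1997.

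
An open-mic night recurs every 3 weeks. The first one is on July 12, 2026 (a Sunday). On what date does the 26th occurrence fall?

December 19, 2027

The 26th occurrence is 25 intervals after the first: 25 × 21 = 525 days after July 12, 2026.
July has 31 days — 19 days to the end of July leaves 506.
From end of July to end of 2026 is 153 days (353 left).
January has 31 days (322 left).
February has 28 days (294 left).
March has 31 days (263 left).
April has 30 days (233 left).
May has 31 days (202 left).
June has 30 days (172 left).
July has 31 days (141 left).
August has 31 days (110 left).
September has 30 days (80 left).
October has 31 days (49 left).
November has 30 days (19 left).
19 days into December → December 19, 2027.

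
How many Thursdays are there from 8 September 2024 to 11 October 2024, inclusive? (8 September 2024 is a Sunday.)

8 September 2024 is a Sunday; the first Thursday on or after it is 12 September 2024 (4 days later).
From 12 September 2024 to 11 October 2024: 18 + 11 = 29 days (rest of September, October).
29 ÷ 7 = 4 full weeks with remainder 1, so 4 more Thursdays after the first → 5.

5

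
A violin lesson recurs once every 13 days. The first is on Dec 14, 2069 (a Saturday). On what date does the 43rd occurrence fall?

Jun 13, 2071

The 43rd occurrence is 42 intervals after the first: 42 × 13 = 546 days after Dec 14, 2069.
Dec has 31 days — 17 days to the end of Dec leaves 529.
2070 has 365 days (164 left).
Jan has 31 days (133 left).
Feb has 28 days (105 left).
Mar has 31 days (74 left).
Apr has 30 days (44 left).
May has 31 days (13 left).
13 days into Jun → Jun 13, 2071.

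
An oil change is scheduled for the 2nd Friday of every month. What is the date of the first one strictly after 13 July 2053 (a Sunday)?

8 August 2053

July 2053 starts on a Tuesday; its first Friday is the 4th, so the 2nd Friday is the 11th — 11 July 2053.
That is not after 13 July 2053, so look at August 2053.
August 2053 starts on a Friday; its first Friday is the 1st, so the 2nd Friday is the 8th — 8 August 2053.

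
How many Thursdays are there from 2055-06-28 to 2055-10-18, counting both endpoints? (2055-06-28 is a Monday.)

16

2055-06-28 is a Monday; the first Thursday on or after it is 2055-07-01 (3 days later).
From 2055-07-01 to 2055-10-18: 30 + 31 + 30 + 18 = 109 days (rest of July, August, September, October).
109 ÷ 7 = 15 full weeks with remainder 4, so 15 more Thursdays after the first → 16.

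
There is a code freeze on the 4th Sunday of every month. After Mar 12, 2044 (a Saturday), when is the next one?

Mar 27, 2044

Mar 2044 starts on a Tuesday; its first Sunday is the 6th, so the 4th Sunday is the 27th — Mar 27, 2044.
Mar 27, 2044 is after Mar 12, 2044, so that is the next one.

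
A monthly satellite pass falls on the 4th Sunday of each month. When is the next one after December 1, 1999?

December 26, 1999

December 1999 starts on a Wednesday; its first Sunday is the 5th, so the 4th Sunday is the 26th — December 26, 1999.
December 26, 1999 is after December 1, 1999, so that is the next one.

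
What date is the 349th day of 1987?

1987-12-15

January has 31 days (349 − 31 = 318 remain).
February has 28 days (318 − 28 = 290 remain).
March has 31 days (290 − 31 = 259 remain).
April has 30 days (259 − 30 = 229 remain).
May has 31 days (229 − 31 = 198 remain).
June has 30 days (198 − 30 = 168 remain).
July has 31 days (168 − 31 = 137 remain).
August has 31 days (137 − 31 = 106 remain).
September has 30 days (106 − 30 = 76 remain).
October has 31 days (76 − 31 = 45 remain).
November has 30 days (45 − 30 = 15 remain).
15 into December → December 15.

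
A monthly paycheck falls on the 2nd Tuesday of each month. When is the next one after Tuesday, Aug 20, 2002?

Sep 10, 2002

Aug 2002 starts on a Thursday; its first Tuesday is the 6th, so the 2nd Tuesday is the 13th — Aug 13, 2002.
That is not after Aug 20, 2002, so look at Sep 2002.
Sep 2002 starts on a Sunday; its first Tuesday is the 3rd, so the 2nd Tuesday is the 10th — Sep 10, 2002.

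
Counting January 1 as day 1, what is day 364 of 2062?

January has 31 days (364 − 31 = 333 remain).
February has 28 days (333 − 28 = 305 remain).
March has 31 days (305 − 31 = 274 remain).
April has 30 days (274 − 30 = 244 remain).
May has 31 days (244 − 31 = 213 remain).
June has 30 days (213 − 30 = 183 remain).
July has 31 days (183 − 31 = 152 remain).
August has 31 days (152 − 31 = 121 remain).
September has 30 days (121 − 30 = 91 remain).
October has 31 days (91 − 31 = 60 remain).
November has 30 days (60 − 30 = 30 remain).
30 into December → December 30.

2062-12-30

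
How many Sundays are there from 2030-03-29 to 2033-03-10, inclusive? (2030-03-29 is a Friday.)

2030-03-29 is a Friday; the first Sunday on or after it is 2030-03-31 (2 days later).
From 2030-03-31 to 2033-03-10: 275 + 365 + 366 + 69 = 1075 days (rest of 2030, 2031, 2032, to 2033-03-10 in 2033).
1075 ÷ 7 = 153 full weeks with remainder 4, so 153 more Sundays after the first → 154.

154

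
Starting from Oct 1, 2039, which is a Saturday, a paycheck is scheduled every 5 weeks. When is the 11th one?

Sep 15, 2040

The 11th occurrence is 10 intervals after the first: 10 × 35 = 350 days after Oct 1, 2039.
Oct has 31 days — 30 days to the end of Oct leaves 320.
Nov has 30 days (290 left).
Dec has 31 days (259 left).
Jan has 31 days (228 left).
Feb has 29 days (199 left).
Mar has 31 days (168 left).
Apr has 30 days (138 left).
May has 31 days (107 left).
Jun has 30 days (77 left).
Jul has 31 days (46 left).
Aug has 31 days (15 left).
15 days into Sep → Sep 15, 2040.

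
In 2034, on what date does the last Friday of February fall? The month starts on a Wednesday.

February 24, 2034

February 2034 begins on a Wednesday, so the first Friday is February 3 (2 days later).
February 2034 has 28 days. Adding weeks: 3, 10, 17, 24 — the last one ≤ 28 is the 24th.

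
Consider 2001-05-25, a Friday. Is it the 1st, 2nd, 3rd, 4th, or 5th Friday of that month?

Day 25 falls in week ⌈25/7⌉ of the month.
Days 1–7 hold the 1st Friday, 8–14 the 2nd, 15–21 the 3rd, 22–28 the 4th, 29–31 the 5th.
25 is in the range for the 4th.

4th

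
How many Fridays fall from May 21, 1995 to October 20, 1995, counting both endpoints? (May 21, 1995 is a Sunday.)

22

May 21, 1995 is a Sunday; the first Friday on or after it is May 26, 1995 (5 days later).
From May 26, 1995 to October 20, 1995: 5 + 30 + 31 + 31 + 30 + 20 = 147 days (rest of May, June, July, August, September, October).
147 ÷ 7 = 21 full weeks with remainder 0, so 21 more Fridays after the first → 22.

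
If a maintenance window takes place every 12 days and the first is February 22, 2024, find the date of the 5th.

The 5th occurrence is 4 intervals after the first: 4 × 12 = 48 days after February 22, 2024.
February has 29 days — 7 days to the end of February leaves 41.
March has 31 days (10 left).
10 days into April → April 10, 2024.

April 10, 2024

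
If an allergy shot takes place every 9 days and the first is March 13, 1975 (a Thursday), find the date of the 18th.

The 18th occurrence is 17 intervals after the first: 17 × 9 = 153 days after March 13, 1975.
March has 31 days — 18 days to the end of March leaves 135.
April has 30 days (105 left).
May has 31 days (74 left).
June has 30 days (44 left).
July has 31 days (13 left).
13 days into August → August 13, 1975.

August 13, 1975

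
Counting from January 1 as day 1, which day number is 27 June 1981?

178

Days in months before June: 31 + 28 + 31 + 30 + 31 = 151.
Plus 27 days into June → day 178.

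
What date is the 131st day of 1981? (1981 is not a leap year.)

January has 31 days (131 − 31 = 100 remain).
February has 28 days (100 − 28 = 72 remain).
March has 31 days (72 − 31 = 41 remain).
April has 30 days (41 − 30 = 11 remain).
11 into May → May 11.

May 11, 1981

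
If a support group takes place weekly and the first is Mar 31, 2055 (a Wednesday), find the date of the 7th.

The 7th occurrence is 6 intervals after the first: 6 × 7 = 42 days after Mar 31, 2055.
Mar has 31 days — 0 days to the end of Mar leaves 42.
Apr has 30 days (12 left).
12 days into May → May 12, 2055.

May 12, 2055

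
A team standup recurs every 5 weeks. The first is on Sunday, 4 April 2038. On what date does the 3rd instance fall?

13 June 2038

The 3rd occurrence is 2 intervals after the first: 2 × 35 = 70 days after 4 April 2038.
April has 30 days — 26 days to the end of April leaves 44.
May has 31 days (13 left).
13 days into June → 13 June 2038.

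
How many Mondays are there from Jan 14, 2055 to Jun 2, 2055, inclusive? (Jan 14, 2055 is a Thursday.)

20

Jan 14, 2055 is a Thursday; the first Monday on or after it is Jan 18, 2055 (4 days later).
From Jan 18, 2055 to Jun 2, 2055: 13 + 28 + 31 + 30 + 31 + 2 = 135 days (rest of Jan, Feb, Mar, Apr, May, Jun).
135 ÷ 7 = 19 full weeks with remainder 2, so 19 more Mondays after the first → 20.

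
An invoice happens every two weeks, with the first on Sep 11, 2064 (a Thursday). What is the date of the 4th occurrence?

Oct 23, 2064

The 4th occurrence is 3 intervals after the first: 3 × 14 = 42 days after Sep 11, 2064.
Sep has 30 days — 19 days to the end of Sep leaves 23.
23 days into Oct → Oct 23, 2064.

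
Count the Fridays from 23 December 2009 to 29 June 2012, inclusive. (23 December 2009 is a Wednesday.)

23 December 2009 is a Wednesday; the first Friday on or after it is 25 December 2009 (2 days later).
From 25 December 2009 to 29 June 2012: 6 + 365 + 365 + 181 = 917 days (rest of 2009, 2010, 2011, to 29 June 2012 in 2012).
917 ÷ 7 = 131 full weeks with remainder 0, so 131 more Fridays after the first → 132.

132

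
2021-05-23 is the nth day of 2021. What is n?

143

Days in months before May: 31 + 28 + 31 + 30 = 120.
Plus 23 days into May → day 143.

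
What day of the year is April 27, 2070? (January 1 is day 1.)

Days in months before April: 31 + 28 + 31 = 90.
Plus 27 days into April → day 117.

117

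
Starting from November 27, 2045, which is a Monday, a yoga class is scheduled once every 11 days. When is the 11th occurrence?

The 11th occurrence is 10 intervals after the first: 10 × 11 = 110 days after November 27, 2045.
November has 30 days — 3 days to the end of November leaves 107.
December has 31 days (76 left).
January has 31 days (45 left).
February has 28 days (17 left).
17 days into March → March 17, 2046.

March 17, 2046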